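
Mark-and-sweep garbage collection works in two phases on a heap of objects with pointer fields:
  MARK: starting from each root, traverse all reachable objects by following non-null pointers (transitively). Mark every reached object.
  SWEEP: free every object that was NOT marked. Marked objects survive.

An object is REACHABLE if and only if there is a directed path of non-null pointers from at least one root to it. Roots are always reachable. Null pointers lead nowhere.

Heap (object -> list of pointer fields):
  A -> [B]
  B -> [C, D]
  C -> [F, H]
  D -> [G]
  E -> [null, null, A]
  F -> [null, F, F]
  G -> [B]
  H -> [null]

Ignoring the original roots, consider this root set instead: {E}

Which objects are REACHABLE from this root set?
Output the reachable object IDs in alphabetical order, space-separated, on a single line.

Answer: A B C D E F G H

Derivation:
Roots: E
Mark E: refs=null null A, marked=E
Mark A: refs=B, marked=A E
Mark B: refs=C D, marked=A B E
Mark C: refs=F H, marked=A B C E
Mark D: refs=G, marked=A B C D E
Mark F: refs=null F F, marked=A B C D E F
Mark H: refs=null, marked=A B C D E F H
Mark G: refs=B, marked=A B C D E F G H
Unmarked (collected): (none)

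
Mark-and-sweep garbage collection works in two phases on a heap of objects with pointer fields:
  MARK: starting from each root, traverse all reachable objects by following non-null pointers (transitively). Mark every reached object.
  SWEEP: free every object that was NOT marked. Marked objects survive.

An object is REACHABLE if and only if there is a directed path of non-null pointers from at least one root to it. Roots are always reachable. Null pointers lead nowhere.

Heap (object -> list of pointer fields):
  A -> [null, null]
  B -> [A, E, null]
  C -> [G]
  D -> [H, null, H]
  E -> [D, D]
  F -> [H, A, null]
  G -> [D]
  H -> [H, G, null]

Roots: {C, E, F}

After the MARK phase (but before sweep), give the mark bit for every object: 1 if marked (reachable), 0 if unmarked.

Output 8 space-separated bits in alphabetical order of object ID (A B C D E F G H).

Roots: C E F
Mark C: refs=G, marked=C
Mark E: refs=D D, marked=C E
Mark F: refs=H A null, marked=C E F
Mark G: refs=D, marked=C E F G
Mark D: refs=H null H, marked=C D E F G
Mark H: refs=H G null, marked=C D E F G H
Mark A: refs=null null, marked=A C D E F G H
Unmarked (collected): B

Answer: 1 0 1 1 1 1 1 1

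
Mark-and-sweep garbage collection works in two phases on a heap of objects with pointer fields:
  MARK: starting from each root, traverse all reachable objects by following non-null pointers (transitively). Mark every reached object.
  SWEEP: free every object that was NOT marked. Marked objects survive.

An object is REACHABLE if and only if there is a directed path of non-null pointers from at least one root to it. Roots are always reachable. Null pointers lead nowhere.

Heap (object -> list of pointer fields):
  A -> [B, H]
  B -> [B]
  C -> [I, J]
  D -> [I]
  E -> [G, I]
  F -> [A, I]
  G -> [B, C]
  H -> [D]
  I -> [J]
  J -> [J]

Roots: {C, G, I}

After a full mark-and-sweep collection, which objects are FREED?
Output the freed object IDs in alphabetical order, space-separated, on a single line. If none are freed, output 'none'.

Roots: C G I
Mark C: refs=I J, marked=C
Mark G: refs=B C, marked=C G
Mark I: refs=J, marked=C G I
Mark J: refs=J, marked=C G I J
Mark B: refs=B, marked=B C G I J
Unmarked (collected): A D E F H

Answer: A D E F H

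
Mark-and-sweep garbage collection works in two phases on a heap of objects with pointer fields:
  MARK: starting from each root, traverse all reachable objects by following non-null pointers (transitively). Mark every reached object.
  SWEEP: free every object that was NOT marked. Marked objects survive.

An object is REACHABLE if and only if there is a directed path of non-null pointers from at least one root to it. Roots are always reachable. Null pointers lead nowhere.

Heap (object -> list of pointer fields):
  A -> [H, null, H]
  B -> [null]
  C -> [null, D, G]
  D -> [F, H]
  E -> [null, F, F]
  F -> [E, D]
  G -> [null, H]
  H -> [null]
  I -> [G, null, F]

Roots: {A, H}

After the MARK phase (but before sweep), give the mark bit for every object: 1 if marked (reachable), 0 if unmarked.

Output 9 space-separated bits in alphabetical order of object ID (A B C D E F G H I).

Roots: A H
Mark A: refs=H null H, marked=A
Mark H: refs=null, marked=A H
Unmarked (collected): B C D E F G I

Answer: 1 0 0 0 0 0 0 1 0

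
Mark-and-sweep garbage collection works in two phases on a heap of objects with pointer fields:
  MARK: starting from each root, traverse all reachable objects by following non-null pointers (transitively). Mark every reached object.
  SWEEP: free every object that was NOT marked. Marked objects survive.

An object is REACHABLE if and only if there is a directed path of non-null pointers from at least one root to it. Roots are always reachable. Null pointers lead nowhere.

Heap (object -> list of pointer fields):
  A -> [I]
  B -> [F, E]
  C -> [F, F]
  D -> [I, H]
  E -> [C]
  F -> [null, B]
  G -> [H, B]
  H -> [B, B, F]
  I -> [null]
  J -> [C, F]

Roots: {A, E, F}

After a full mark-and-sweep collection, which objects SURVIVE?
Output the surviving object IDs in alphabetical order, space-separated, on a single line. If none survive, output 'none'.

Roots: A E F
Mark A: refs=I, marked=A
Mark E: refs=C, marked=A E
Mark F: refs=null B, marked=A E F
Mark I: refs=null, marked=A E F I
Mark C: refs=F F, marked=A C E F I
Mark B: refs=F E, marked=A B C E F I
Unmarked (collected): D G H J

Answer: A B C E F I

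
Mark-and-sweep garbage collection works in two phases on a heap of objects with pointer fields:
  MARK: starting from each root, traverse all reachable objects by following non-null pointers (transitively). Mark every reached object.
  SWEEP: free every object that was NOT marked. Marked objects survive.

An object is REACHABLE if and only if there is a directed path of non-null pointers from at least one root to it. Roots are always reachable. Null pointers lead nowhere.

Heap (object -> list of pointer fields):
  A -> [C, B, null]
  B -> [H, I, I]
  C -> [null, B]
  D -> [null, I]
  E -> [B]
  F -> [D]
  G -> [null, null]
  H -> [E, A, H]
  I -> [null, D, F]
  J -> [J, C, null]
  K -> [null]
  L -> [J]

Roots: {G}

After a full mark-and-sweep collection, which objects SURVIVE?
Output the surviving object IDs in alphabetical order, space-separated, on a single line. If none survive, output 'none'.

Answer: G

Derivation:
Roots: G
Mark G: refs=null null, marked=G
Unmarked (collected): A B C D E F H I J K L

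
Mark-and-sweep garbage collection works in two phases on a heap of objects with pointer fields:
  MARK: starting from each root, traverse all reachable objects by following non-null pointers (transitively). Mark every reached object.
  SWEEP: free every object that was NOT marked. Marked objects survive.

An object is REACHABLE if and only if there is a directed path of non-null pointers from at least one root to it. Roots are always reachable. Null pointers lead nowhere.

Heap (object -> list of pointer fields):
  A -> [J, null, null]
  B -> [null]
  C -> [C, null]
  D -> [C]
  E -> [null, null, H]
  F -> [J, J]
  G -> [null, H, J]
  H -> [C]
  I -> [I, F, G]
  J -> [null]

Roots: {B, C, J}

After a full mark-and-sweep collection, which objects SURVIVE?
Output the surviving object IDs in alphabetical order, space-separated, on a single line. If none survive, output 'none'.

Roots: B C J
Mark B: refs=null, marked=B
Mark C: refs=C null, marked=B C
Mark J: refs=null, marked=B C J
Unmarked (collected): A D E F G H I

Answer: B C J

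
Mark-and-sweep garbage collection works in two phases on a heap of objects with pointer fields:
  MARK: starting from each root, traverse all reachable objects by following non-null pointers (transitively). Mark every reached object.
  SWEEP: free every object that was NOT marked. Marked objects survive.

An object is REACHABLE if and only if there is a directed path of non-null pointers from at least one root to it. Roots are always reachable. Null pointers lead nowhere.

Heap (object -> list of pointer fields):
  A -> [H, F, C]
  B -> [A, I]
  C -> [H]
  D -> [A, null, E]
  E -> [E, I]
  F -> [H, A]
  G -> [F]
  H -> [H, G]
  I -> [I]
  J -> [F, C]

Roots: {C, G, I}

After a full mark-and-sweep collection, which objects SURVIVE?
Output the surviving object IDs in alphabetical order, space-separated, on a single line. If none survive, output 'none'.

Answer: A C F G H I

Derivation:
Roots: C G I
Mark C: refs=H, marked=C
Mark G: refs=F, marked=C G
Mark I: refs=I, marked=C G I
Mark H: refs=H G, marked=C G H I
Mark F: refs=H A, marked=C F G H I
Mark A: refs=H F C, marked=A C F G H I
Unmarked (collected): B D E J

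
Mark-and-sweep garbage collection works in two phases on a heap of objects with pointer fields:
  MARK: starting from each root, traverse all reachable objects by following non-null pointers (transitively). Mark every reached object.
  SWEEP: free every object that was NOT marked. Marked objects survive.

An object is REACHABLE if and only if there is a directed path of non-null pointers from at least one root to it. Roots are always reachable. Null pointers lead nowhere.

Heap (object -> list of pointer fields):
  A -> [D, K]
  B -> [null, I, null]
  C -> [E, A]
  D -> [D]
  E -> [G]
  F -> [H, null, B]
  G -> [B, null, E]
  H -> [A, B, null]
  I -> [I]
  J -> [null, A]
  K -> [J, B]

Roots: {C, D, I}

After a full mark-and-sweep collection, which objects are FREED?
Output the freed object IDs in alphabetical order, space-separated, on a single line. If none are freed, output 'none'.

Answer: F H

Derivation:
Roots: C D I
Mark C: refs=E A, marked=C
Mark D: refs=D, marked=C D
Mark I: refs=I, marked=C D I
Mark E: refs=G, marked=C D E I
Mark A: refs=D K, marked=A C D E I
Mark G: refs=B null E, marked=A C D E G I
Mark K: refs=J B, marked=A C D E G I K
Mark B: refs=null I null, marked=A B C D E G I K
Mark J: refs=null A, marked=A B C D E G I J K
Unmarked (collected): F H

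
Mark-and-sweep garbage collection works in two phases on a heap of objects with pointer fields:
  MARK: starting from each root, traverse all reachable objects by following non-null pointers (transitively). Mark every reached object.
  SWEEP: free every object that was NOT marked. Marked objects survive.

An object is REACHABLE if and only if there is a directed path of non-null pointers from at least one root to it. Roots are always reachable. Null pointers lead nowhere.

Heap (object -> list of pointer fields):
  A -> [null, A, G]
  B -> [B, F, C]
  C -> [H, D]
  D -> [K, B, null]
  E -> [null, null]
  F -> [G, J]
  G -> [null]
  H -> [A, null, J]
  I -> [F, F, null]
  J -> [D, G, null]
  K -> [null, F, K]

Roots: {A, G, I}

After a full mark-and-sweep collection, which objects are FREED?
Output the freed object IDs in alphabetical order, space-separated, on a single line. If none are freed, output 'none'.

Roots: A G I
Mark A: refs=null A G, marked=A
Mark G: refs=null, marked=A G
Mark I: refs=F F null, marked=A G I
Mark F: refs=G J, marked=A F G I
Mark J: refs=D G null, marked=A F G I J
Mark D: refs=K B null, marked=A D F G I J
Mark K: refs=null F K, marked=A D F G I J K
Mark B: refs=B F C, marked=A B D F G I J K
Mark C: refs=H D, marked=A B C D F G I J K
Mark H: refs=A null J, marked=A B C D F G H I J K
Unmarked (collected): E

Answer: E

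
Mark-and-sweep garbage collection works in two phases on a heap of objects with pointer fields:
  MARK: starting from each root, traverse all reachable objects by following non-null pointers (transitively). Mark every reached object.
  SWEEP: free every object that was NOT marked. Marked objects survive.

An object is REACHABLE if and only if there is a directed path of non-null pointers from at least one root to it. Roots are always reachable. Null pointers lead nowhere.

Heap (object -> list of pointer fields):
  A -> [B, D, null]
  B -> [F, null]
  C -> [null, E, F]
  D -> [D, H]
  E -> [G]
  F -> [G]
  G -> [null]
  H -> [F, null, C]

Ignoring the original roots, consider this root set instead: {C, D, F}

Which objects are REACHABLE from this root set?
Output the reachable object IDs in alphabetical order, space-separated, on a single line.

Roots: C D F
Mark C: refs=null E F, marked=C
Mark D: refs=D H, marked=C D
Mark F: refs=G, marked=C D F
Mark E: refs=G, marked=C D E F
Mark H: refs=F null C, marked=C D E F H
Mark G: refs=null, marked=C D E F G H
Unmarked (collected): A B

Answer: C D E F G H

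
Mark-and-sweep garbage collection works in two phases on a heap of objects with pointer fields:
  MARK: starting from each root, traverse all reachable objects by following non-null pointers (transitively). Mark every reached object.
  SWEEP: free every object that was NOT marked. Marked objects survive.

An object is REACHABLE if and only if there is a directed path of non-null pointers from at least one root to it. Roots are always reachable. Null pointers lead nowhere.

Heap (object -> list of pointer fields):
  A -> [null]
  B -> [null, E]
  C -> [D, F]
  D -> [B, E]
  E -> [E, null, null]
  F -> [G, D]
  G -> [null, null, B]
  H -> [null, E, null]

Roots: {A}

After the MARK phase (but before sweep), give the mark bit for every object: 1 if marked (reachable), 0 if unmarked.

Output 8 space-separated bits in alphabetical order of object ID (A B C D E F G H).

Roots: A
Mark A: refs=null, marked=A
Unmarked (collected): B C D E F G H

Answer: 1 0 0 0 0 0 0 0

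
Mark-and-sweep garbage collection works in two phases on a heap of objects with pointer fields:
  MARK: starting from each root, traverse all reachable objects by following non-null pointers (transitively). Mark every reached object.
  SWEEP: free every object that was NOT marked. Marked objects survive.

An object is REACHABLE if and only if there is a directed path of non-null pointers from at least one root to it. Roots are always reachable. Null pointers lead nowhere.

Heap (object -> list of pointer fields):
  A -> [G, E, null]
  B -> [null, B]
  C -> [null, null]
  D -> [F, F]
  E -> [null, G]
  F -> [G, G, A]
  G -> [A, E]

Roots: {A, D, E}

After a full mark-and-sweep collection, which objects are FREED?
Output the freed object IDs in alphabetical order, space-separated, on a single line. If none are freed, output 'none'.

Answer: B C

Derivation:
Roots: A D E
Mark A: refs=G E null, marked=A
Mark D: refs=F F, marked=A D
Mark E: refs=null G, marked=A D E
Mark G: refs=A E, marked=A D E G
Mark F: refs=G G A, marked=A D E F G
Unmarked (collected): B C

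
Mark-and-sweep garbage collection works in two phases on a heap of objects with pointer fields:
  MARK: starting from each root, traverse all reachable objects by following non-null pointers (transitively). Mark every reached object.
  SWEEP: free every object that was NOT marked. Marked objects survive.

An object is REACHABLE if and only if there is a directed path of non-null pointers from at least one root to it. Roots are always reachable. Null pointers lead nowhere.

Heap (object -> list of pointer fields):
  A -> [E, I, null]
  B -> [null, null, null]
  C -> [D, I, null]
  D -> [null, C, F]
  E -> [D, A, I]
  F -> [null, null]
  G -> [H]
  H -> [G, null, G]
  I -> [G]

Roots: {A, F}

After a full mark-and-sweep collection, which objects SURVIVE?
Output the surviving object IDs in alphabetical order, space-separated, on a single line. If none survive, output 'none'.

Roots: A F
Mark A: refs=E I null, marked=A
Mark F: refs=null null, marked=A F
Mark E: refs=D A I, marked=A E F
Mark I: refs=G, marked=A E F I
Mark D: refs=null C F, marked=A D E F I
Mark G: refs=H, marked=A D E F G I
Mark C: refs=D I null, marked=A C D E F G I
Mark H: refs=G null G, marked=A C D E F G H I
Unmarked (collected): B

Answer: A C D E F G H I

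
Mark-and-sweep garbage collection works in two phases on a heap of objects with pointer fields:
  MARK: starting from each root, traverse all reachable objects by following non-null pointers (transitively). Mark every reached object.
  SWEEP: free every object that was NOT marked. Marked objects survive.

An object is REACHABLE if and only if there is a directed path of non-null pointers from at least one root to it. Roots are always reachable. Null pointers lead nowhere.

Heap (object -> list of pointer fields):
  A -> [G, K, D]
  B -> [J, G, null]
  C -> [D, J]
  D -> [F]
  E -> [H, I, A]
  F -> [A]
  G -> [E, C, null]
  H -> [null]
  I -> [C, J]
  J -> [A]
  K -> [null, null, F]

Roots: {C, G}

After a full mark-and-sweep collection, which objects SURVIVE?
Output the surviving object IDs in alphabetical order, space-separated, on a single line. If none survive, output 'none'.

Answer: A C D E F G H I J K

Derivation:
Roots: C G
Mark C: refs=D J, marked=C
Mark G: refs=E C null, marked=C G
Mark D: refs=F, marked=C D G
Mark J: refs=A, marked=C D G J
Mark E: refs=H I A, marked=C D E G J
Mark F: refs=A, marked=C D E F G J
Mark A: refs=G K D, marked=A C D E F G J
Mark H: refs=null, marked=A C D E F G H J
Mark I: refs=C J, marked=A C D E F G H I J
Mark K: refs=null null F, marked=A C D E F G H I J K
Unmarked (collected): B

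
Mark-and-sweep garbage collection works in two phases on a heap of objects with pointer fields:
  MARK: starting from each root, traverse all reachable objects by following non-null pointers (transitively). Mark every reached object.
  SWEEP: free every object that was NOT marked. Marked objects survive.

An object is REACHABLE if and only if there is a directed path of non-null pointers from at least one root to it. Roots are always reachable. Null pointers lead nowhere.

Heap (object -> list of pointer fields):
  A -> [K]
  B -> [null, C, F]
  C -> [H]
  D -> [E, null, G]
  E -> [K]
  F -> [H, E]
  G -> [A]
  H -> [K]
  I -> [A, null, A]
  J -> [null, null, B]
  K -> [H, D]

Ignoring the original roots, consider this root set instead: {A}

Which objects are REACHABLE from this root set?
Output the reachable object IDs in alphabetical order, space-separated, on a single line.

Answer: A D E G H K

Derivation:
Roots: A
Mark A: refs=K, marked=A
Mark K: refs=H D, marked=A K
Mark H: refs=K, marked=A H K
Mark D: refs=E null G, marked=A D H K
Mark E: refs=K, marked=A D E H K
Mark G: refs=A, marked=A D E G H K
Unmarked (collected): B C F I J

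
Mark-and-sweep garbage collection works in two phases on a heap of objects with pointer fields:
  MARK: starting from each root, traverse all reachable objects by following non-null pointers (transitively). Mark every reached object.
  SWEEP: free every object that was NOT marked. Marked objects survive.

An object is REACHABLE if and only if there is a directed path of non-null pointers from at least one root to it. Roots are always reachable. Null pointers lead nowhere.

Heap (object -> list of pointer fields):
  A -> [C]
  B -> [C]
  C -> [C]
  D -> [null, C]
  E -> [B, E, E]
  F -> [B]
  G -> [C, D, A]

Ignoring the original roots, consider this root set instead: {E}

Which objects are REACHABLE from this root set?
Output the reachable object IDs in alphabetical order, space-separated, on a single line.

Answer: B C E

Derivation:
Roots: E
Mark E: refs=B E E, marked=E
Mark B: refs=C, marked=B E
Mark C: refs=C, marked=B C E
Unmarked (collected): A D F G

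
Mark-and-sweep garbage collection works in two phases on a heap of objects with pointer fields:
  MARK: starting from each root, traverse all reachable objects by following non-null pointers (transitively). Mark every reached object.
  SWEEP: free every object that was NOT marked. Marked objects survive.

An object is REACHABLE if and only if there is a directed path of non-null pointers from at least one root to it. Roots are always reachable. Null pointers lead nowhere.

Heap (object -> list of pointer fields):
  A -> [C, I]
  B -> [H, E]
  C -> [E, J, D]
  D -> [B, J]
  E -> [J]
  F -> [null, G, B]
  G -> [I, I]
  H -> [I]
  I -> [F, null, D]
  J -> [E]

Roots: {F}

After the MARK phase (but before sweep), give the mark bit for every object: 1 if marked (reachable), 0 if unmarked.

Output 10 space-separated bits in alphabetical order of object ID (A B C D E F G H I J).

Answer: 0 1 0 1 1 1 1 1 1 1

Derivation:
Roots: F
Mark F: refs=null G B, marked=F
Mark G: refs=I I, marked=F G
Mark B: refs=H E, marked=B F G
Mark I: refs=F null D, marked=B F G I
Mark H: refs=I, marked=B F G H I
Mark E: refs=J, marked=B E F G H I
Mark D: refs=B J, marked=B D E F G H I
Mark J: refs=E, marked=B D E F G H I J
Unmarked (collected): A C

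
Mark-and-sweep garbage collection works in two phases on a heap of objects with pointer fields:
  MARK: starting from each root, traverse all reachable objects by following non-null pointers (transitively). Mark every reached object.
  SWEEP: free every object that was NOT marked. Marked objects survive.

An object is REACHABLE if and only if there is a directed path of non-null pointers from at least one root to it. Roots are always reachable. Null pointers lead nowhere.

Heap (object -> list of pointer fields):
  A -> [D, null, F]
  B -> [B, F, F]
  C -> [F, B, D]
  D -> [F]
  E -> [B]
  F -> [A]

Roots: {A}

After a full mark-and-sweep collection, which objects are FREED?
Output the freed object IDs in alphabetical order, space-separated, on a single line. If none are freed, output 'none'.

Answer: B C E

Derivation:
Roots: A
Mark A: refs=D null F, marked=A
Mark D: refs=F, marked=A D
Mark F: refs=A, marked=A D F
Unmarked (collected): B C E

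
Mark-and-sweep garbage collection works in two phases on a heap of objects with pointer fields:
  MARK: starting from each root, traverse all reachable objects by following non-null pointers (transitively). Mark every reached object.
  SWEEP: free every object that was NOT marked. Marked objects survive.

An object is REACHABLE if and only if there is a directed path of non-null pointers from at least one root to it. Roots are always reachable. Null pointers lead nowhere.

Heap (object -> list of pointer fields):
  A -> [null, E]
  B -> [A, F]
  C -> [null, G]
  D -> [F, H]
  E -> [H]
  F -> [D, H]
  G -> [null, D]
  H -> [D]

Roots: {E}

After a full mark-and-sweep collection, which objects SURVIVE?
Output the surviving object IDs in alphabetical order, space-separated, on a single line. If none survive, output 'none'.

Answer: D E F H

Derivation:
Roots: E
Mark E: refs=H, marked=E
Mark H: refs=D, marked=E H
Mark D: refs=F H, marked=D E H
Mark F: refs=D H, marked=D E F H
Unmarked (collected): A B C G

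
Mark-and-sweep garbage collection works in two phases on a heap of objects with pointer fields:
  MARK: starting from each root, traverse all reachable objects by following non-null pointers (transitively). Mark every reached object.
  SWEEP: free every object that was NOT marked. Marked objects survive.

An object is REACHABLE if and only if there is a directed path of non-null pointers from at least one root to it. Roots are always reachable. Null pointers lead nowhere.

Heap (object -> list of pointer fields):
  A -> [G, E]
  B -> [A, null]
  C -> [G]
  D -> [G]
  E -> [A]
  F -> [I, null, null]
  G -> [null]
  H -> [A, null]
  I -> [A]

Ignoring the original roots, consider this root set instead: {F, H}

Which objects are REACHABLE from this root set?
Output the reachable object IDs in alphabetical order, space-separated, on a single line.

Answer: A E F G H I

Derivation:
Roots: F H
Mark F: refs=I null null, marked=F
Mark H: refs=A null, marked=F H
Mark I: refs=A, marked=F H I
Mark A: refs=G E, marked=A F H I
Mark G: refs=null, marked=A F G H I
Mark E: refs=A, marked=A E F G H I
Unmarked (collected): B C D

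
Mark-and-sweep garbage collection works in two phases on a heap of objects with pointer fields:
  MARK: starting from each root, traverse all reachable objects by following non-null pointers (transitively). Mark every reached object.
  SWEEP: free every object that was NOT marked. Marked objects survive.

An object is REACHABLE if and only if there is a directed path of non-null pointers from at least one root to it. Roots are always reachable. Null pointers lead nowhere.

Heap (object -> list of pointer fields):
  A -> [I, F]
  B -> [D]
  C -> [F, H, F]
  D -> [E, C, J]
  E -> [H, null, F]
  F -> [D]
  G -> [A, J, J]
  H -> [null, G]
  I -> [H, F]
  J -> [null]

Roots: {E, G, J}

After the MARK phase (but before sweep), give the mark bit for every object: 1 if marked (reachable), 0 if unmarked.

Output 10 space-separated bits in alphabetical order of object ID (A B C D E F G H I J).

Roots: E G J
Mark E: refs=H null F, marked=E
Mark G: refs=A J J, marked=E G
Mark J: refs=null, marked=E G J
Mark H: refs=null G, marked=E G H J
Mark F: refs=D, marked=E F G H J
Mark A: refs=I F, marked=A E F G H J
Mark D: refs=E C J, marked=A D E F G H J
Mark I: refs=H F, marked=A D E F G H I J
Mark C: refs=F H F, marked=A C D E F G H I J
Unmarked (collected): B

Answer: 1 0 1 1 1 1 1 1 1 1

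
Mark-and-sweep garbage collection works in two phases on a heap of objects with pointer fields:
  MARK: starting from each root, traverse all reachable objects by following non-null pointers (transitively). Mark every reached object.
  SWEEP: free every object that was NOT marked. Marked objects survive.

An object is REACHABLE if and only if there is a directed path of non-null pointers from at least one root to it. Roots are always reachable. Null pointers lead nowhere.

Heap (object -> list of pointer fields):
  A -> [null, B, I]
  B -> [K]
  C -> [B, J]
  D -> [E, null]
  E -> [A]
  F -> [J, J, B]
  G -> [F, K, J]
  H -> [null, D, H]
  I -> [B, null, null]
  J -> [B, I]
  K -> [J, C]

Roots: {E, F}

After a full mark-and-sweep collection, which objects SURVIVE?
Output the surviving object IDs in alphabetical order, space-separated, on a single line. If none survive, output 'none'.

Roots: E F
Mark E: refs=A, marked=E
Mark F: refs=J J B, marked=E F
Mark A: refs=null B I, marked=A E F
Mark J: refs=B I, marked=A E F J
Mark B: refs=K, marked=A B E F J
Mark I: refs=B null null, marked=A B E F I J
Mark K: refs=J C, marked=A B E F I J K
Mark C: refs=B J, marked=A B C E F I J K
Unmarked (collected): D G H

Answer: A B C E F I J K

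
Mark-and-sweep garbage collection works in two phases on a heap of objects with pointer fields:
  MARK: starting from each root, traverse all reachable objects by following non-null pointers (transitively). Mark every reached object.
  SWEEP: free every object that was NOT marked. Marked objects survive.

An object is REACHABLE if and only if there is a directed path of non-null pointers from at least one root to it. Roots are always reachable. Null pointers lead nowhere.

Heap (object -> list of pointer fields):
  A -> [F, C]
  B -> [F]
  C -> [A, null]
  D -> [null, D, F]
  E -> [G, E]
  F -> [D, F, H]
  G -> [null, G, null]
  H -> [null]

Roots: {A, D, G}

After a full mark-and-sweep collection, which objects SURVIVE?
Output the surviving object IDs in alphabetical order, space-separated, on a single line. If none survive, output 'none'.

Answer: A C D F G H

Derivation:
Roots: A D G
Mark A: refs=F C, marked=A
Mark D: refs=null D F, marked=A D
Mark G: refs=null G null, marked=A D G
Mark F: refs=D F H, marked=A D F G
Mark C: refs=A null, marked=A C D F G
Mark H: refs=null, marked=A C D F G H
Unmarked (collected): B E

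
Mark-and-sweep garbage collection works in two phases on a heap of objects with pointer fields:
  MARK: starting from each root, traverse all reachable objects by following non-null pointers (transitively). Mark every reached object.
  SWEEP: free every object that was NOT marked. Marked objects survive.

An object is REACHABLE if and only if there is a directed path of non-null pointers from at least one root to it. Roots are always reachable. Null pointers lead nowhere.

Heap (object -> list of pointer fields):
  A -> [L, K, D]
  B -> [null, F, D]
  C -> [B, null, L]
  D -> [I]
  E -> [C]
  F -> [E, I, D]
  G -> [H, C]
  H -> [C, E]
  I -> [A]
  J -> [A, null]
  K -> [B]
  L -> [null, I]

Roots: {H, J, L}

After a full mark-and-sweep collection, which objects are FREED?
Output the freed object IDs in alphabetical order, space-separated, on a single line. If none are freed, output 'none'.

Answer: G

Derivation:
Roots: H J L
Mark H: refs=C E, marked=H
Mark J: refs=A null, marked=H J
Mark L: refs=null I, marked=H J L
Mark C: refs=B null L, marked=C H J L
Mark E: refs=C, marked=C E H J L
Mark A: refs=L K D, marked=A C E H J L
Mark I: refs=A, marked=A C E H I J L
Mark B: refs=null F D, marked=A B C E H I J L
Mark K: refs=B, marked=A B C E H I J K L
Mark D: refs=I, marked=A B C D E H I J K L
Mark F: refs=E I D, marked=A B C D E F H I J K L
Unmarked (collected): G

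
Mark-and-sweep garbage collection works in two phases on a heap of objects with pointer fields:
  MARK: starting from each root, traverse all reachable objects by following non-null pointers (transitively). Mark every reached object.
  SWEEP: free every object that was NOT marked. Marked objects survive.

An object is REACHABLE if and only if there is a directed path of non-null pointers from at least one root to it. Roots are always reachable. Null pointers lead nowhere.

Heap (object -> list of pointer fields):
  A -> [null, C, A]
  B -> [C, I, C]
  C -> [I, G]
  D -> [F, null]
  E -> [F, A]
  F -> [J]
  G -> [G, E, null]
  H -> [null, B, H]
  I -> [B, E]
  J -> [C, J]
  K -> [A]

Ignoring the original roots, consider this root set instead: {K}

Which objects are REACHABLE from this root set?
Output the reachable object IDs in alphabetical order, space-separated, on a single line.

Answer: A B C E F G I J K

Derivation:
Roots: K
Mark K: refs=A, marked=K
Mark A: refs=null C A, marked=A K
Mark C: refs=I G, marked=A C K
Mark I: refs=B E, marked=A C I K
Mark G: refs=G E null, marked=A C G I K
Mark B: refs=C I C, marked=A B C G I K
Mark E: refs=F A, marked=A B C E G I K
Mark F: refs=J, marked=A B C E F G I K
Mark J: refs=C J, marked=A B C E F G I J K
Unmarked (collected): D H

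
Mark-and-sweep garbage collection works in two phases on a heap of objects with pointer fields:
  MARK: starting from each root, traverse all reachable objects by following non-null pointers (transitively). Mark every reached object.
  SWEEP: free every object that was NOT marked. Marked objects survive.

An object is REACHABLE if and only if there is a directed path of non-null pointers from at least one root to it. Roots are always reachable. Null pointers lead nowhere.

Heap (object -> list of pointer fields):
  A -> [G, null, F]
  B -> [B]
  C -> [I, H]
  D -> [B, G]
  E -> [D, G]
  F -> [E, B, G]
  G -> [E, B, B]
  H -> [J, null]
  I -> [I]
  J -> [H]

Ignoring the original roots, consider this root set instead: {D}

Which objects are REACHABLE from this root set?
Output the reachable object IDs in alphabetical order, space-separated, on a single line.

Roots: D
Mark D: refs=B G, marked=D
Mark B: refs=B, marked=B D
Mark G: refs=E B B, marked=B D G
Mark E: refs=D G, marked=B D E G
Unmarked (collected): A C F H I J

Answer: B D E G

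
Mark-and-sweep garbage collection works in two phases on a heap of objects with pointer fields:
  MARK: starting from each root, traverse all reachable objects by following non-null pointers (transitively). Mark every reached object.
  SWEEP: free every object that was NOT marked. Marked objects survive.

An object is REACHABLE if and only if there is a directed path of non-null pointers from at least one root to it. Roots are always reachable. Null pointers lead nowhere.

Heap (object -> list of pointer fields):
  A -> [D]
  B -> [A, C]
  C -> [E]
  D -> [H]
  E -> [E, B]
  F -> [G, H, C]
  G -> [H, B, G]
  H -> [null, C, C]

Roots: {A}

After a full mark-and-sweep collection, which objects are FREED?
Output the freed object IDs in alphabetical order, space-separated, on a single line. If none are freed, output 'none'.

Answer: F G

Derivation:
Roots: A
Mark A: refs=D, marked=A
Mark D: refs=H, marked=A D
Mark H: refs=null C C, marked=A D H
Mark C: refs=E, marked=A C D H
Mark E: refs=E B, marked=A C D E H
Mark B: refs=A C, marked=A B C D E H
Unmarked (collected): F G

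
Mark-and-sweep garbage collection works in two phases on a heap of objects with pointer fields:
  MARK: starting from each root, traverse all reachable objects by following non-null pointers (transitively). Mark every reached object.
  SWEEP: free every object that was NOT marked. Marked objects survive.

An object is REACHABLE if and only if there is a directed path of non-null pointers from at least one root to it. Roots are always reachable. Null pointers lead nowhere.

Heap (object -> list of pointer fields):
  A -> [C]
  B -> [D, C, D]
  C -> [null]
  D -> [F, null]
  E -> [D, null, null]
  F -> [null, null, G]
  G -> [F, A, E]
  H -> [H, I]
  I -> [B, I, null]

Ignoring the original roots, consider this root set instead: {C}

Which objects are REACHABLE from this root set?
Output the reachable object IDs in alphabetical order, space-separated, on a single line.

Answer: C

Derivation:
Roots: C
Mark C: refs=null, marked=C
Unmarked (collected): A B D E F G H I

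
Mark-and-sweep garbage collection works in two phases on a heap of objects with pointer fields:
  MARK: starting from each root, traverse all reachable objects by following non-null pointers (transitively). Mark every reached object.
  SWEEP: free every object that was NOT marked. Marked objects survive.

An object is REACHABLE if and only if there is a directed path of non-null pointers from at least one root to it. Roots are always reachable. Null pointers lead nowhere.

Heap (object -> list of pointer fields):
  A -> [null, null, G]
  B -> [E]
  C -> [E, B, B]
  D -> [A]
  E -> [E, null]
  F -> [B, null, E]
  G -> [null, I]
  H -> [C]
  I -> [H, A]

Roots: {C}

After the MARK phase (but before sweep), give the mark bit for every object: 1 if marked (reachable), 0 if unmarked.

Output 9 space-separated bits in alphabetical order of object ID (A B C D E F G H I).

Roots: C
Mark C: refs=E B B, marked=C
Mark E: refs=E null, marked=C E
Mark B: refs=E, marked=B C E
Unmarked (collected): A D F G H I

Answer: 0 1 1 0 1 0 0 0 0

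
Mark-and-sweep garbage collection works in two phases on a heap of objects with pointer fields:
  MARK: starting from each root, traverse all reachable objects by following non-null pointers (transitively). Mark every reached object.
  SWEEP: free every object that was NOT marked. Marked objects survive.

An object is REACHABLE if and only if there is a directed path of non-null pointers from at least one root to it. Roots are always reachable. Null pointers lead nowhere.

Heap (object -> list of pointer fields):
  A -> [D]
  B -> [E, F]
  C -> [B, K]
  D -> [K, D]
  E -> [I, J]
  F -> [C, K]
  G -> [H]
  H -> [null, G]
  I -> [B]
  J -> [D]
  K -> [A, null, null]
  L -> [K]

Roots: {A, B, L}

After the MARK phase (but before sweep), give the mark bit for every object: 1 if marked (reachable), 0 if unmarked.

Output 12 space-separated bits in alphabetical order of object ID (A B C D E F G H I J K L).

Roots: A B L
Mark A: refs=D, marked=A
Mark B: refs=E F, marked=A B
Mark L: refs=K, marked=A B L
Mark D: refs=K D, marked=A B D L
Mark E: refs=I J, marked=A B D E L
Mark F: refs=C K, marked=A B D E F L
Mark K: refs=A null null, marked=A B D E F K L
Mark I: refs=B, marked=A B D E F I K L
Mark J: refs=D, marked=A B D E F I J K L
Mark C: refs=B K, marked=A B C D E F I J K L
Unmarked (collected): G H

Answer: 1 1 1 1 1 1 0 0 1 1 1 1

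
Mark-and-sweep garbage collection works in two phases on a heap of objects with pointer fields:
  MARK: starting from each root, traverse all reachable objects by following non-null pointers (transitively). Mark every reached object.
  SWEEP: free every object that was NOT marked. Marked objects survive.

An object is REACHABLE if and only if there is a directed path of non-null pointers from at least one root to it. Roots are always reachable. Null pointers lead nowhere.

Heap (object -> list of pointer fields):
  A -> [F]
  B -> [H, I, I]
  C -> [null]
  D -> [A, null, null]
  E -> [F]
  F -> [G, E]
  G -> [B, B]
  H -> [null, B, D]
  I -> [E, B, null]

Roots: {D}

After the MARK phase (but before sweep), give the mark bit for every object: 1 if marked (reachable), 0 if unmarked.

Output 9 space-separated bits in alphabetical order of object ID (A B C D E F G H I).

Roots: D
Mark D: refs=A null null, marked=D
Mark A: refs=F, marked=A D
Mark F: refs=G E, marked=A D F
Mark G: refs=B B, marked=A D F G
Mark E: refs=F, marked=A D E F G
Mark B: refs=H I I, marked=A B D E F G
Mark H: refs=null B D, marked=A B D E F G H
Mark I: refs=E B null, marked=A B D E F G H I
Unmarked (collected): C

Answer: 1 1 0 1 1 1 1 1 1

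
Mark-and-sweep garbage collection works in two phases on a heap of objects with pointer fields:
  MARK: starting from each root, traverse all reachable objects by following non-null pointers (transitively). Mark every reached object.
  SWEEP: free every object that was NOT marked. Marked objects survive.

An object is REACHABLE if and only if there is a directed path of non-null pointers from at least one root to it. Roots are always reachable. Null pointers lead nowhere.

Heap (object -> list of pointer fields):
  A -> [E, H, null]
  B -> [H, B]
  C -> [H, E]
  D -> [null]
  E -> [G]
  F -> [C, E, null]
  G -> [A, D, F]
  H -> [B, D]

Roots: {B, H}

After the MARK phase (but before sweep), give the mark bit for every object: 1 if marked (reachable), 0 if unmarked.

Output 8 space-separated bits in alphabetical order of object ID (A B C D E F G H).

Roots: B H
Mark B: refs=H B, marked=B
Mark H: refs=B D, marked=B H
Mark D: refs=null, marked=B D H
Unmarked (collected): A C E F G

Answer: 0 1 0 1 0 0 0 1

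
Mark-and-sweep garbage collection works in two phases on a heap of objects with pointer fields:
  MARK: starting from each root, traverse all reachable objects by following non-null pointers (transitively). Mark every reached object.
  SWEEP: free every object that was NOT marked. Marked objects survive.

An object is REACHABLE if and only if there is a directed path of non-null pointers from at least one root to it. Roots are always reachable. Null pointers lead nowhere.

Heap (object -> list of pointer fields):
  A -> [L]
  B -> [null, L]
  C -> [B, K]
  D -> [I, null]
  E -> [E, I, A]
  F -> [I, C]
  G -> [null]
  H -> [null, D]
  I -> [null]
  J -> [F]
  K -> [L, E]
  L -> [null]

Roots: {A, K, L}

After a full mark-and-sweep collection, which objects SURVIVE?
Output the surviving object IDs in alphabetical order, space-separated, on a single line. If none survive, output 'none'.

Answer: A E I K L

Derivation:
Roots: A K L
Mark A: refs=L, marked=A
Mark K: refs=L E, marked=A K
Mark L: refs=null, marked=A K L
Mark E: refs=E I A, marked=A E K L
Mark I: refs=null, marked=A E I K L
Unmarked (collected): B C D F G H J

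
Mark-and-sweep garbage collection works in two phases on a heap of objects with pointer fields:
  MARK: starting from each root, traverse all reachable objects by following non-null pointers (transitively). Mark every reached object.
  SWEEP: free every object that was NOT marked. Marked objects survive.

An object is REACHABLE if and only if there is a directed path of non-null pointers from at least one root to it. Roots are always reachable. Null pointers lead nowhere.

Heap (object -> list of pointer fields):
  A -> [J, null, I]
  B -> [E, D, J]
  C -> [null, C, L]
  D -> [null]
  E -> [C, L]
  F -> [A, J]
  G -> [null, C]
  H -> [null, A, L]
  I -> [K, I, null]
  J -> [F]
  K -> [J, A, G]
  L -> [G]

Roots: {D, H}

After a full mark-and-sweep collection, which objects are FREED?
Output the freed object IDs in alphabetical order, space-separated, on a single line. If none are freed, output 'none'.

Answer: B E

Derivation:
Roots: D H
Mark D: refs=null, marked=D
Mark H: refs=null A L, marked=D H
Mark A: refs=J null I, marked=A D H
Mark L: refs=G, marked=A D H L
Mark J: refs=F, marked=A D H J L
Mark I: refs=K I null, marked=A D H I J L
Mark G: refs=null C, marked=A D G H I J L
Mark F: refs=A J, marked=A D F G H I J L
Mark K: refs=J A G, marked=A D F G H I J K L
Mark C: refs=null C L, marked=A C D F G H I J K L
Unmarked (collected): B E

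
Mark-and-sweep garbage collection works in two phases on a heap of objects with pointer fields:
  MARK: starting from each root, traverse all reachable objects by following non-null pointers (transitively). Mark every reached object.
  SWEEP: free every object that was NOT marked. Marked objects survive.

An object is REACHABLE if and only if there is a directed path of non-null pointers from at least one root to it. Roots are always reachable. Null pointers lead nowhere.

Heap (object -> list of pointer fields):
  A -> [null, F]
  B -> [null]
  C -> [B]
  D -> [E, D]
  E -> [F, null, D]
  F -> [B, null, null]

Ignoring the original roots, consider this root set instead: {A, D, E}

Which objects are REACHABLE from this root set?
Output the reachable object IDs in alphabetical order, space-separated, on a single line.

Answer: A B D E F

Derivation:
Roots: A D E
Mark A: refs=null F, marked=A
Mark D: refs=E D, marked=A D
Mark E: refs=F null D, marked=A D E
Mark F: refs=B null null, marked=A D E F
Mark B: refs=null, marked=A B D E F
Unmarked (collected): C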